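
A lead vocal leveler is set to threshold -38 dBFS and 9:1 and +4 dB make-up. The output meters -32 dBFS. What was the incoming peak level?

-20 dBFS

Before make-up, the level was -32 − 4 = -36 dBFS.
The compressed level sits -36 − (-38) = 2 dB over threshold.
Input overshoot = R × output overshoot = 18 dB → input = -38 + 18 = -20 dBFS.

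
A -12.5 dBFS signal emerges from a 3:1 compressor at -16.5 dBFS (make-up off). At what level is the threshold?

-18.5 dBFS

Gain reduction = -12.5 − (-16.5) = 4 dB; output overshoot = GR / (R − 1) = 4 / 2 = 2 dB.
Threshold = output − output overshoot = -16.5 − 2 = -18.5 dBFS.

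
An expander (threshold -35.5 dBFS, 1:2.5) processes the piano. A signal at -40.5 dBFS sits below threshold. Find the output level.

-48 dBFS

The input is 5 dB below the -35.5 dBFS threshold.
A 1:2.5 expander multiplies undershoot by 2.5: 5 × 2.5 = 12.5 dB below threshold.
Output = -35.5 − 12.5 = -48 dBFS.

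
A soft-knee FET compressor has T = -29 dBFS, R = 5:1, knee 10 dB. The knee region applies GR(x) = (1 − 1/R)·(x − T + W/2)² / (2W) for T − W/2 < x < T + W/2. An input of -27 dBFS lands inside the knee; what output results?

-28.96 dBFS

x − T + W/2 = -27 − (-29) + 5 = 7.
GR = (1 − 1/5) × 7² / 20 = 0.8 × 49 / 20 = 1.96 dB.
Output = -27 − 1.96 = -28.96 dBFS.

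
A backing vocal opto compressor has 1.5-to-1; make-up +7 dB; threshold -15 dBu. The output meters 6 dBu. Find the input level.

Stripping the +7 dB make-up gives -1 dBu at the gain stage.
The compressed level sits -1 − (-15) = 14 dB over threshold.
Undo the ratio: input overshoot = 14 × 1.5 = 21 dB, giving input = 6 dBu.

6 dBu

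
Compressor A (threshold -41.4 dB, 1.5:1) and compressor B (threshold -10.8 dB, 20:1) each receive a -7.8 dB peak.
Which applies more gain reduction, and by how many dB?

A, by 8.35 dB

A: 33.6 dB over, compressed to 22.4 dB over, so 11.2 dB of GR.
B: 3 dB over, compressed to 0.15 dB over, so 2.85 dB of GR.
Difference: 8.35 dB in favour of A.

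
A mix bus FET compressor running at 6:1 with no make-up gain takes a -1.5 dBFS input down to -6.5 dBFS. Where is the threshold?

-7.5 dBFS

Gain reduction = -1.5 − (-6.5) = 5 dB; output overshoot = GR / (R − 1) = 5 / 5 = 1 dB.
Threshold = output − output overshoot = -6.5 − 1 = -7.5 dBFS.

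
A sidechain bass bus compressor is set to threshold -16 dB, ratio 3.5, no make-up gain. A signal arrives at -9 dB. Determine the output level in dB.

The input is 7 dB above the -16 dB threshold.
3.5:1 compression reduces that to 7/3.5 = 2 dB over.
So the level is -16 + 2 = -14 dB.

-14 dB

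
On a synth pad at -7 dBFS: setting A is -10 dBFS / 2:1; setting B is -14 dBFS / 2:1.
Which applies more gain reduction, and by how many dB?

A: GR = 3 − 3/2 = 1.5 dB.
B: GR = 7 − 7/2 = 3.5 dB.
B applies 2 dB more gain reduction.

B, by 2 dB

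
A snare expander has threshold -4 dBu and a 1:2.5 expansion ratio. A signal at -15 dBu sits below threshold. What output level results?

-31.5 dBu

Undershoot = (-4) − (-15) = 11 dB.
At 1:2.5, that expands to 27.5 dB under threshold.
Output = -4 − 27.5 = -31.5 dBu.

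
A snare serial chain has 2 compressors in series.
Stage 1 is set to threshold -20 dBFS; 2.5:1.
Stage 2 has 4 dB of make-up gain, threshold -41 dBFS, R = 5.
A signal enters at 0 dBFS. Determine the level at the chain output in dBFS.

Stage 1: 0 dBFS is 20 dB over -20 dBFS; at 2.5:1 that becomes 8 dB over, giving -12 dBFS.
Stage 2: 29 dB above -41 dBFS, reduced 5:1 to 5.8 dB above → -35.2 dBFS; +4 dB make-up → -31.2 dBFS.

-31.2 dBFS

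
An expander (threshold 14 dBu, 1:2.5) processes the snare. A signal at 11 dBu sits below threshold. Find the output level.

6.5 dBu

Below threshold, a 1:2.5 expander applies gain = (2.5−1)×(T − x) of attenuation.
(2.5−1) × 3 = 4.5 dB, so output = 11 − 4.5 = 6.5 dBu.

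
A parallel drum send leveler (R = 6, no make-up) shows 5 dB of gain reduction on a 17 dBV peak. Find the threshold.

Let T be the threshold. Output overshoot = (input overshoot)/R, so 12 − T = (17 − T)/6.
6·(12 − T) = 17 − T → 5·T = 72 − 17 = 55.
T = 55/5 = 11 dBV.

11 dBV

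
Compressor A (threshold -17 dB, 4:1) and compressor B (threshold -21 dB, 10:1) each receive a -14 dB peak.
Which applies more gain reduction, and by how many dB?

B, by 4.05 dB

A: GR = 3 − 3/4 = 2.25 dB.
B: GR = 7 − 7/10 = 6.3 dB.
B reduces 4.05 dB more.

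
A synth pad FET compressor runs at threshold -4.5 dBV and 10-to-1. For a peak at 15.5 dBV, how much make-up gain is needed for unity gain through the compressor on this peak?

Without make-up, output = threshold + overshoot/10 = -4.5 + 2 = -2.5 dBV.
Gap to target: 18 dB.

18 dB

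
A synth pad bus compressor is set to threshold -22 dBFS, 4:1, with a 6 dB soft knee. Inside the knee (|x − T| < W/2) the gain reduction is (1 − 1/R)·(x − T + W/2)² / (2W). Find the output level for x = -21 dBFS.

-22 dBFS

x − T + W/2 = -21 − (-22) + 3 = 4.
GR = (1 − 1/4) × 4² / 12 = 0.75 × 16 / 12 = 1 dB.
Output = -21 − 1 = -22 dBFS.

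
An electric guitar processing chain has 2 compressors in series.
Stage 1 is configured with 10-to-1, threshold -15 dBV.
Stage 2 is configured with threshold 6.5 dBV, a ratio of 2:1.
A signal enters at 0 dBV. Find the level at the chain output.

Stage 1: 15 dB above -15 dBV, reduced 10:1 to 1.5 dB above → -13.5 dBV.
Stage 2: below threshold (-13.5 ≤ 6.5); passes unchanged; output -13.5 dBV.

-13.5 dBV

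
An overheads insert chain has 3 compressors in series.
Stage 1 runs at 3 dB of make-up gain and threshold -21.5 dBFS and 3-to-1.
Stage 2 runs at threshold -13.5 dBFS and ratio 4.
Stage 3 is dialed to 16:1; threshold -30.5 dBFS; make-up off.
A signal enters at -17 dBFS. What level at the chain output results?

-29.65625 dBFS

Stage 1: overshoot 4.5 dB → 4.5/3 = 1.5 dB → -20 dBFS; +3 dB make-up → -17 dBFS.
Stage 2: -17 dBFS is at or below the -13.5 dBFS threshold — no compression; output -17 dBFS.
Stage 3: 13.5 dB above -30.5 dBFS, reduced 16:1 to 0.84375 dB above → -29.65625 dBFS.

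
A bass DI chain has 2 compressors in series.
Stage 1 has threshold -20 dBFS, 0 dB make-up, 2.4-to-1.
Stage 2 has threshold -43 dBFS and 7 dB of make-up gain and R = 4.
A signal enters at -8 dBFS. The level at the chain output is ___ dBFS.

-29 dBFS

Stage 1: overshoot 12 dB → 12/2.4 = 5 dB → -15 dBFS.
Stage 2: -15 dBFS is 28 dB over -43 dBFS; at 4:1 that becomes 7 dB over, giving -36 dBFS; +7 dB make-up → -29 dBFS.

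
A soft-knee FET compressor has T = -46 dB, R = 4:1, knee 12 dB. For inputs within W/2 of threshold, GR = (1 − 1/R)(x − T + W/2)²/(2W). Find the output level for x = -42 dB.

-45.125 dB

x − T + W/2 = -42 − (-46) + 6 = 10.
GR = (1 − 1/4) × 10² / 24 = 0.75 × 100 / 24 = 3.125 dB.
Output = -42 − 3.125 = -45.125 dB.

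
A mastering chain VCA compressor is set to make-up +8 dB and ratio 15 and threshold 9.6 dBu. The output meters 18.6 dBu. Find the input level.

24.6 dBu

Remove make-up: 18.6 − 8 = 10.6 dBu.
Post-compression overshoot = 10.6 − 9.6 = 1 dB.
Input overshoot = R × output overshoot = 15 dB → input = 9.6 + 15 = 24.6 dBu.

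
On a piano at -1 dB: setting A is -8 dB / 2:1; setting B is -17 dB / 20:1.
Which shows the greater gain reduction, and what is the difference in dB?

B, by 11.7 dB

A: 7 dB over, compressed to 3.5 dB over, so 3.5 dB of GR.
B: 16 dB over, compressed to 0.8 dB over, so 15.2 dB of GR.
B applies 11.7 dB more gain reduction.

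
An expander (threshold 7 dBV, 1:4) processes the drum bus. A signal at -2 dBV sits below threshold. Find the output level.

Undershoot = 7 − (-2) = 9 dB.
At 1:4, that expands to 36 dB under threshold.
Output = 7 − 36 = -29 dBV.

-29 dBV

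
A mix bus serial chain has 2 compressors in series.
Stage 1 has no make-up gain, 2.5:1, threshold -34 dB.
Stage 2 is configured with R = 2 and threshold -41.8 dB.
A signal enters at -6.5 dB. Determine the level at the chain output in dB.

-32.4 dB

Stage 1: overshoot 27.5 dB → 27.5/2.5 = 11 dB → -23 dB.
Stage 2: overshoot 18.8 dB → 18.8/2 = 9.4 dB → -32.4 dB.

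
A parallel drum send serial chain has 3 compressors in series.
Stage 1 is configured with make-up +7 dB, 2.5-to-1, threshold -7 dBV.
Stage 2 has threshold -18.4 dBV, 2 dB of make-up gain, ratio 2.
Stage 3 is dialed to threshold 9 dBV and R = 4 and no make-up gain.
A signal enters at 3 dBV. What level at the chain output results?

Stage 1: 3 dBV is 10 dB over -7 dBV; at 2.5:1 that becomes 4 dB over, giving -3 dBV; +7 dB make-up → 4 dBV.
Stage 2: 4 dBV is 22.4 dB over -18.4 dBV; at 2:1 that becomes 11.2 dB over, giving -7.2 dBV; +2 dB make-up → -5.2 dBV.
Stage 3: -5.2 dBV is at or below the 9 dBV threshold — no compression; output -5.2 dBV.

-5.2 dBV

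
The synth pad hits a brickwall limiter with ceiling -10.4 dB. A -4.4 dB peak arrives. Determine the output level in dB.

A brickwall limiter is an ∞:1 compressor: any input above the ceiling is clamped to -10.4 dB.

-10.4 dB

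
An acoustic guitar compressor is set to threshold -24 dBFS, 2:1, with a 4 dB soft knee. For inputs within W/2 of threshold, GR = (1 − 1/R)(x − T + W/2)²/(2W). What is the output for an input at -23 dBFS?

-23.5625 dBFS

x − T + W/2 = -23 − (-24) + 2 = 3.
GR = (1 − 1/2) × 3² / 8 = 0.5 × 9 / 8 = 0.5625 dB.
Output = -23 − 0.5625 = -23.5625 dBFS.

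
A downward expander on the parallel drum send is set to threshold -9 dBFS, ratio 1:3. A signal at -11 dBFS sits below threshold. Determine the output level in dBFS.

-15 dBFS

Undershoot = (-9) − (-11) = 2 dB.
At 1:3, that expands to 6 dB under threshold.
Output = -9 − 6 = -15 dBFS.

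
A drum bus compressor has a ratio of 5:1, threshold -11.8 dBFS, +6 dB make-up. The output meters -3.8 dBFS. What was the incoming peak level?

Before make-up, the level was -3.8 − 6 = -9.8 dBFS.
The compressed level sits -9.8 − (-11.8) = 2 dB over threshold.
Input overshoot = R × output overshoot = 10 dB → input = -11.8 + 10 = -1.8 dBFS.

-1.8 dBFS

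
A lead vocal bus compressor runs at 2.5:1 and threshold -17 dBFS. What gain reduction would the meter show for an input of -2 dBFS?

Overshoot = -2 − (-17) = 15 dB.
A 2.5:1 ratio leaves 6 dB of that excess.
Gain reduction = 15 − 6 = 9 dB.

9 dB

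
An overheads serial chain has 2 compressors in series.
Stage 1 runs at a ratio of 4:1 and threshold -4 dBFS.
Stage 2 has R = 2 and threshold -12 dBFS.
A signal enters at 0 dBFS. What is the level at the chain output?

-7.5 dBFS

Stage 1: 4 dB above -4 dBFS, reduced 4:1 to 1 dB above → -3 dBFS.
Stage 2: -3 dBFS is 9 dB over -12 dBFS; at 2:1 that becomes 4.5 dB over, giving -7.5 dBFS.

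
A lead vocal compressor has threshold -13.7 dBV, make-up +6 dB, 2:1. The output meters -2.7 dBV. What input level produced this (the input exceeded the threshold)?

-3.7 dBV

Remove make-up: -2.7 − 6 = -8.7 dBV.
That's 5 dB above the -13.7 dBV threshold.
Before 2:1 compression the overshoot was 5 × 2 = 10 dB, so input = -13.7 + 10 = -3.7 dBV.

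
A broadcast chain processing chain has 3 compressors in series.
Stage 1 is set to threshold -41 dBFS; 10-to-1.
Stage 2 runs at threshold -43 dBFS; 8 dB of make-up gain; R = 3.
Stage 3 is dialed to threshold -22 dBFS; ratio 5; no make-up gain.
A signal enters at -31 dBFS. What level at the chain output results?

Stage 1: 10 dB above -41 dBFS, reduced 10:1 to 1 dB above → -40 dBFS.
Stage 2: -40 dBFS is 3 dB over -43 dBFS; at 3:1 that becomes 1 dB over, giving -42 dBFS; +8 dB make-up → -34 dBFS.
Stage 3: -34 dBFS ≤ -22 dBFS, so stage 3 doesn't engage; output -34 dBFS.

-34 dBFS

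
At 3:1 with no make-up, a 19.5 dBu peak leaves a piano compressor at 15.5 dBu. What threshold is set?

Input is 6 dB above T (since output overshoot × R = input overshoot: (15.5 − T)·3 = 19.5 − T gives T = 13.5 dBu).
Check: 13.5 + (19.5 − 13.5)/3 = 13.5 + 2 = 15.5 dBu. ✓

13.5 dBu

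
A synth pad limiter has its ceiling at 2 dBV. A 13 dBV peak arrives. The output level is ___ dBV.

2 dBV

At ∞:1, everything above 2 dBV is held at the ceiling.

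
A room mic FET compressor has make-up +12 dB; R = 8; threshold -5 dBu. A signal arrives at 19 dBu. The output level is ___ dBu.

10 dBu

The input is 24 dB above the -5 dBu threshold.
The 24 dB excess becomes 3 dB after 8:1 reduction.
That puts the output at -2 dBu; make-up adds 12 dB, giving 10 dBu.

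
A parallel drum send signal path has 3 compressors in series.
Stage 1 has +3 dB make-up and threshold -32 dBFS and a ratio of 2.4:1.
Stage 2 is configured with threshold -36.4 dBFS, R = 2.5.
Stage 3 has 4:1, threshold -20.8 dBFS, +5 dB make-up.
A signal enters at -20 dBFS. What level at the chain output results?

-26.44 dBFS

Stage 1: overshoot 12 dB → 12/2.4 = 5 dB → -27 dBFS; +3 dB make-up → -24 dBFS.
Stage 2: overshoot 12.4 dB → 12.4/2.5 = 4.96 dB → -31.44 dBFS.
Stage 3: -31.44 dBFS is at or below the -20.8 dBFS threshold — no compression; make-up brings it to -26.44 dBFS.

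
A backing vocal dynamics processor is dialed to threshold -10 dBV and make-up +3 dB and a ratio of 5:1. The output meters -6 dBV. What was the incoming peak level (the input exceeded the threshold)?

-5 dBV

Before make-up, the level was -6 − 3 = -9 dBV.
The compressed level sits -9 − (-10) = 1 dB over threshold.
Undo the ratio: input overshoot = 1 × 5 = 5 dB, giving input = -5 dBV.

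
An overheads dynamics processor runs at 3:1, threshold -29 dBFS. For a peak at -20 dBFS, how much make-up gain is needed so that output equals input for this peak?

The peak compresses to -29 + 9/3 = -26 dBFS.
To reach -20 dBFS requires -20 − (-26) = 6 dB of make-up.

6 dB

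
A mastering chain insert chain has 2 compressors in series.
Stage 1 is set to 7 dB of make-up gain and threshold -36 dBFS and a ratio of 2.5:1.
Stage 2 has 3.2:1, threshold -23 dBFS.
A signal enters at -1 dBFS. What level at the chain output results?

Stage 1: overshoot 35 dB → 35/2.5 = 14 dB → -22 dBFS; +7 dB make-up → -15 dBFS.
Stage 2: -15 dBFS is 8 dB over -23 dBFS; at 3.2:1 that becomes 2.5 dB over, giving -20.5 dBFS.

-20.5 dBFS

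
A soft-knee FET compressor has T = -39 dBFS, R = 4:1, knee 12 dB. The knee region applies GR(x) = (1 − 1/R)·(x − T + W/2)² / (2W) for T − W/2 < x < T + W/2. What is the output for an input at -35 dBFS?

-38.125 dBFS

x − T + W/2 = -35 − (-39) + 6 = 10.
GR = (1 − 1/4) × 10² / 24 = 0.75 × 100 / 24 = 3.125 dB.
Output = -35 − 3.125 = -38.125 dBFS.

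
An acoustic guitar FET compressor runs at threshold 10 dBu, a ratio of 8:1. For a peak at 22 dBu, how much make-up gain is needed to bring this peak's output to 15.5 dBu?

The peak compresses to 10 + 12/8 = 11.5 dBu.
To reach 15.5 dBu requires 15.5 − 11.5 = 4 dB of make-up.

4 dB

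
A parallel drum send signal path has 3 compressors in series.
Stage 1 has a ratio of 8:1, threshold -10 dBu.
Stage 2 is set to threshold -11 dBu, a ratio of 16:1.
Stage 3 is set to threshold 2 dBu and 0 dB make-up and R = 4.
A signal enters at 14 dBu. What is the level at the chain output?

Stage 1: overshoot 24 dB → 24/8 = 3 dB → -7 dBu.
Stage 2: 4 dB above -11 dBu, reduced 16:1 to 0.25 dB above → -10.75 dBu.
Stage 3: below threshold (-10.75 ≤ 2); passes unchanged; output -10.75 dBu.

-10.75 dBu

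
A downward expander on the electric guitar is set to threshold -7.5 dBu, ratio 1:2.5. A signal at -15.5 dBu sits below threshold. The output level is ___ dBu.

The input is 8 dB below the -7.5 dBu threshold.
A 1:2.5 expander multiplies undershoot by 2.5: 8 × 2.5 = 20 dB below threshold.
Output = -7.5 − 20 = -27.5 dBu.

-27.5 dBu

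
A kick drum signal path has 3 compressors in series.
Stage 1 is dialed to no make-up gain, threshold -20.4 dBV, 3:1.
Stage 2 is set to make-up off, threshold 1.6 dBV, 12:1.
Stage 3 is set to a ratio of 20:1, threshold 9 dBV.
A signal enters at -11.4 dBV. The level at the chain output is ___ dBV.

Stage 1: -11.4 dBV is 9 dB over -20.4 dBV; at 3:1 that becomes 3 dB over, giving -17.4 dBV.
Stage 2: -17.4 dBV ≤ 1.6 dBV, so stage 2 doesn't engage; output -17.4 dBV.
Stage 3: -17.4 dBV is at or below the 9 dBV threshold — no compression; output -17.4 dBV.

-17.4 dBV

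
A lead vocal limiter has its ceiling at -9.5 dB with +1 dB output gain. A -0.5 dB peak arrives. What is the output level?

-8.5 dB

The limiter clamps the peak to its -9.5 dB ceiling.
Output gain then adds 1 dB: -9.5 + 1 = -8.5 dB.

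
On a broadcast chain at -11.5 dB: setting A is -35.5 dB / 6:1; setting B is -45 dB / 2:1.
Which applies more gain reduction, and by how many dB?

A, by 3.25 dB

A: GR = 24 − 24/6 = 20 dB.
B: GR = 33.5 − 33.5/2 = 16.75 dB.
Difference: 3.25 dB in favour of A.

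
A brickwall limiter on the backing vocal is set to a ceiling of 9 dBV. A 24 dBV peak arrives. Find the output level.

9 dBV

A brickwall limiter is an ∞:1 compressor: any input above the ceiling is clamped to 9 dBV.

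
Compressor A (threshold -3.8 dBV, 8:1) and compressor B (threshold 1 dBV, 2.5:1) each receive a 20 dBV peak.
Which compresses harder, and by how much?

A: GR = 23.8 − 23.8/8 = 20.825 dB.
B: GR = 19 − 19/2.5 = 11.4 dB.
Difference: 9.425 dB in favour of A.

A, by 9.425 dB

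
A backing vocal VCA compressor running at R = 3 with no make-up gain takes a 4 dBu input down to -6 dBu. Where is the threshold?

Gain reduction = 4 − (-6) = 10 dB; output overshoot = GR / (R − 1) = 10 / 2 = 5 dB.
Threshold = output − output overshoot = -6 − 5 = -11 dBu.

-11 dBu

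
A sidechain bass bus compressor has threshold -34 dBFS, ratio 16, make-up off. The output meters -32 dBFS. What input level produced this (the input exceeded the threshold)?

-2 dBFS

Post-compression overshoot = -32 − (-34) = 2 dB.
Input overshoot = R × output overshoot = 32 dB → input = -34 + 32 = -2 dBFS.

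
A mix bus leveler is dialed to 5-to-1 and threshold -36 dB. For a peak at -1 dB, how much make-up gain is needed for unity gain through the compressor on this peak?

28 dB

The peak compresses to -36 + 35/5 = -29 dB.
To reach -1 dB requires -1 − (-29) = 28 dB of make-up.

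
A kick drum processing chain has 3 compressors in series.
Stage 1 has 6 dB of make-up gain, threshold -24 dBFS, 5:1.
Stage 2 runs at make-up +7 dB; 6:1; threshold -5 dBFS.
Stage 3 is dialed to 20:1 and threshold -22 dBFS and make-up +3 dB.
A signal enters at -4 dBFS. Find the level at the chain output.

Stage 1: 20 dB above -24 dBFS, reduced 5:1 to 4 dB above → -20 dBFS; +6 dB make-up → -14 dBFS.
Stage 2: below threshold (-14 ≤ -5); passes unchanged; make-up brings it to -7 dBFS.
Stage 3: 15 dB above -22 dBFS, reduced 20:1 to 0.75 dB above → -21.25 dBFS; +3 dB make-up → -18.25 dBFS.

-18.25 dBFS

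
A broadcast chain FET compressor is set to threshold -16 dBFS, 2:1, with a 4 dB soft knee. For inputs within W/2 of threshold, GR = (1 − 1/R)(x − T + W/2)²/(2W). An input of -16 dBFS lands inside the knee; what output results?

x − T + W/2 = -16 − (-16) + 2 = 2.
GR = (1 − 1/2) × 2² / 8 = 0.5 × 4 / 8 = 0.25 dB.
Output = -16 − 0.25 = -16.25 dBFS.

-16.25 dBFS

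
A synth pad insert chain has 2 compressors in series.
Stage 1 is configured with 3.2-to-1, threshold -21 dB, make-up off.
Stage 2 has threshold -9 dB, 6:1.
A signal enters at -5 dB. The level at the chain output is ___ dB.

-16 dB

Stage 1: 16 dB above -21 dB, reduced 3.2:1 to 5 dB above → -16 dB.
Stage 2: -16 dB is at or below the -9 dB threshold — no compression; output -16 dB.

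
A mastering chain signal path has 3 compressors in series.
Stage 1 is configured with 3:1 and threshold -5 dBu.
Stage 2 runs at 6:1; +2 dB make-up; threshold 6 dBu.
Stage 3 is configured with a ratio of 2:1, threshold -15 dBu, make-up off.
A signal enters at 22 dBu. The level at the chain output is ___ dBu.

-4.5 dBu

Stage 1: overshoot 27 dB → 27/3 = 9 dB → 4 dBu.
Stage 2: 4 dBu is at or below the 6 dBu threshold — no compression; make-up brings it to 6 dBu.
Stage 3: 6 dBu is 21 dB over -15 dBu; at 2:1 that becomes 10.5 dB over, giving -4.5 dBu.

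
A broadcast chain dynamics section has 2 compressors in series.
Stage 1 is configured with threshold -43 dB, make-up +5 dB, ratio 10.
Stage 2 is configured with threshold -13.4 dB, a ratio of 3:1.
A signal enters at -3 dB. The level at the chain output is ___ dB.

Stage 1: overshoot 40 dB → 40/10 = 4 dB → -39 dB; +5 dB make-up → -34 dB.
Stage 2: -34 dB ≤ -13.4 dB, so stage 2 doesn't engage; output -34 dB.

-34 dB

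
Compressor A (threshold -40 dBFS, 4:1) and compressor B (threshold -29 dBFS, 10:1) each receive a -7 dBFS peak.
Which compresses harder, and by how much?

A: GR = 33 − 33/4 = 24.75 dB.
B: GR = 22 − 22/10 = 19.8 dB.
A applies 4.95 dB more gain reduction.

A, by 4.95 dB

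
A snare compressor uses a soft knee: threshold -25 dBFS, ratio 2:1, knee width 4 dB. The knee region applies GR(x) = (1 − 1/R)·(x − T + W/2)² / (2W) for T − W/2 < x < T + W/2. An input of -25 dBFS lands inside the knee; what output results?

-25.25 dBFS

x − T + W/2 = -25 − (-25) + 2 = 2.
GR = (1 − 1/2) × 2² / 8 = 0.5 × 4 / 8 = 0.25 dB.
Output = -25 − 0.25 = -25.25 dBFS.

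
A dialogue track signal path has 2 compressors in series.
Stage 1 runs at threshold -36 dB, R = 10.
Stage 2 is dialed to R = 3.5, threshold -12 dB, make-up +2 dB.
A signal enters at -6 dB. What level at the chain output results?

-31 dB

Stage 1: -6 dB is 30 dB over -36 dB; at 10:1 that becomes 3 dB over, giving -33 dB.
Stage 2: -33 dB ≤ -12 dB, so stage 2 doesn't engage; make-up brings it to -31 dB.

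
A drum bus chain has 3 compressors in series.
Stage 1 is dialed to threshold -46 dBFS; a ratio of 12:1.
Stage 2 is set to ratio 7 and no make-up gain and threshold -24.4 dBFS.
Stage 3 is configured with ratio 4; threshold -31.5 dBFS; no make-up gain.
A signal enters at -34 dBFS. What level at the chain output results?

-45 dBFS

Stage 1: -34 dBFS is 12 dB over -46 dBFS; at 12:1 that becomes 1 dB over, giving -45 dBFS.
Stage 2: below threshold (-45 ≤ -24.4); passes unchanged; output -45 dBFS.
Stage 3: below threshold (-45 ≤ -31.5); passes unchanged; output -45 dBFS.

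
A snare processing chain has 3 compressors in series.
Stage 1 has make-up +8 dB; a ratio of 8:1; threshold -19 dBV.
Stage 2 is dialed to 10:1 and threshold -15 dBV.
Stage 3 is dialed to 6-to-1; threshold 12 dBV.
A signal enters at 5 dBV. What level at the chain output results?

-14.3 dBV

Stage 1: 5 dBV is 24 dB over -19 dBV; at 8:1 that becomes 3 dB over, giving -16 dBV; +8 dB make-up → -8 dBV.
Stage 2: 7 dB above -15 dBV, reduced 10:1 to 0.7 dB above → -14.3 dBV.
Stage 3: below threshold (-14.3 ≤ 12); passes unchanged; output -14.3 dBV.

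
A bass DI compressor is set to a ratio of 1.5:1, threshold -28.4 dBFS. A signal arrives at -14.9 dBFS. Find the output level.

-19.4 dBFS

The input is 13.5 dB above the -28.4 dBFS threshold.
1.5:1 compression reduces that to 13.5/1.5 = 9 dB over.
That puts the output at -19.4 dBFS.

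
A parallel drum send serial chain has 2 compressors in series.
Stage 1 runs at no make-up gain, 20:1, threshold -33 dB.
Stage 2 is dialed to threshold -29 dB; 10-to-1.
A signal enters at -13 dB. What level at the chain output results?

-32 dB

Stage 1: -13 dB is 20 dB over -33 dB; at 20:1 that becomes 1 dB over, giving -32 dB.
Stage 2: -32 dB is at or below the -29 dB threshold — no compression; output -32 dB.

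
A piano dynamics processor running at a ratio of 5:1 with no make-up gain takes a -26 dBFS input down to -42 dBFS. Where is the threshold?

Let T be the threshold. Output overshoot = (input overshoot)/R, so -42 − T = (-26 − T)/5.
5·(-42 − T) = -26 − T → 4·T = -210 − (-26) = -184.
T = -184/4 = -46 dBFS.

-46 dBFS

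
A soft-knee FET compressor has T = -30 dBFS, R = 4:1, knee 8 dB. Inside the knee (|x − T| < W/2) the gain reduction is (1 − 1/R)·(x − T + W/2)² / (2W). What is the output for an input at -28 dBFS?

x − T + W/2 = -28 − (-30) + 4 = 6.
GR = (1 − 1/4) × 6² / 16 = 0.75 × 36 / 16 = 1.6875 dB.
Output = -28 − 1.6875 = -29.6875 dBFS.

-29.6875 dBFS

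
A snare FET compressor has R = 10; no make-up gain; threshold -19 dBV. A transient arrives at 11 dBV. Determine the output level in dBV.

Overshoot: 11 − (-19) = 30 dB.
The 30 dB excess becomes 3 dB after 10:1 reduction.
So the level is -19 + 3 = -16 dBV.

-16 dBV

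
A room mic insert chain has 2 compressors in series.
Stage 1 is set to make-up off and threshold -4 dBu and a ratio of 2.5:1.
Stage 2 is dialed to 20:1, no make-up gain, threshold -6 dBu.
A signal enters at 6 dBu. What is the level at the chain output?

Stage 1: 10 dB above -4 dBu, reduced 2.5:1 to 4 dB above → 0 dBu.
Stage 2: overshoot 6 dB → 6/20 = 0.3 dB → -5.7 dBu.

-5.7 dBu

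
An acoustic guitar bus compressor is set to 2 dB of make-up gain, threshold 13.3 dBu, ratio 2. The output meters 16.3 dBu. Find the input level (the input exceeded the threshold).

Before make-up, the level was 16.3 − 2 = 14.3 dBu.
The compressed level sits 14.3 − 13.3 = 1 dB over threshold.
Before 2:1 compression the overshoot was 1 × 2 = 2 dB, so input = 13.3 + 2 = 15.3 dBu.

15.3 dBu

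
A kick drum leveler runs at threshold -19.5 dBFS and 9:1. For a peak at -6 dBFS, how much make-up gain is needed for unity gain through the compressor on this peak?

12 dB

Overshoot 13.5 dB → 13.5/9 = 1.5 dB after compression, so the compressed level is -19.5 + 1.5 = -18 dBFS.
Make-up = target − compressed = -6 − (-18) = 12 dB.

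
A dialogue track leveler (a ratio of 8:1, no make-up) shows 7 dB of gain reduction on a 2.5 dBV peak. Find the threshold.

-5.5 dBV

Let T be the threshold. Output overshoot = (input overshoot)/R, so -4.5 − T = (2.5 − T)/8.
8·(-4.5 − T) = 2.5 − T → 7·T = -36 − 2.5 = -38.5.
T = -38.5/7 = -5.5 dBV.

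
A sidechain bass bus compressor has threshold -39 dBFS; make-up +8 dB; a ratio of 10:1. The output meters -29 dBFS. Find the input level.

-19 dBFS

Before make-up, the level was -29 − 8 = -37 dBFS.
The compressed level sits -37 − (-39) = 2 dB over threshold.
Before 10:1 compression the overshoot was 2 × 10 = 20 dB, so input = -39 + 20 = -19 dBFS.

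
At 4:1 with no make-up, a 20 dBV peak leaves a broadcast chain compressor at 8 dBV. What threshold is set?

Input is 16 dB above T (since output overshoot × R = input overshoot: (8 − T)·4 = 20 − T gives T = 4 dBV).
Check: 4 + (20 − 4)/4 = 4 + 4 = 8 dBV. ✓

4 dBV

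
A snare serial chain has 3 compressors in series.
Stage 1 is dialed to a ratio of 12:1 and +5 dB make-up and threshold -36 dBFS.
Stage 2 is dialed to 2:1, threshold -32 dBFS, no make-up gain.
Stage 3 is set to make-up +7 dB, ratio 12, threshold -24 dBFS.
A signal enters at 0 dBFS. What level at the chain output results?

-23 dBFS

Stage 1: 36 dB above -36 dBFS, reduced 12:1 to 3 dB above → -33 dBFS; +5 dB make-up → -28 dBFS.
Stage 2: -28 dBFS is 4 dB over -32 dBFS; at 2:1 that becomes 2 dB over, giving -30 dBFS.
Stage 3: -30 dBFS is at or below the -24 dBFS threshold — no compression; make-up brings it to -23 dBFS.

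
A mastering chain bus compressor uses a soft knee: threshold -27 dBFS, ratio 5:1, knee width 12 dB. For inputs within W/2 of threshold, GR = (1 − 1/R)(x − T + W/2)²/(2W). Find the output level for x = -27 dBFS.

x − T + W/2 = -27 − (-27) + 6 = 6.
GR = (1 − 1/5) × 6² / 24 = 0.8 × 36 / 24 = 1.2 dB.
Output = -27 − 1.2 = -28.2 dBFS.

-28.2 dBFS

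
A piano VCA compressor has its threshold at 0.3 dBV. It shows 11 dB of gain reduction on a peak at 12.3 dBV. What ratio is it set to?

12:1

Input overshoot = 12.3 − 0.3 = 12 dB.
Output overshoot = 12 − 11 = 1 dB.
Ratio = input overshoot / output overshoot = 12 / 1 = 12.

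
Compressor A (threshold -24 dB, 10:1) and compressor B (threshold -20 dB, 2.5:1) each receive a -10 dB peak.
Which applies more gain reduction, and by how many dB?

A: GR = 14 − 14/10 = 12.6 dB.
B: GR = 10 − 10/2.5 = 6 dB.
A reduces 6.6 dB more.

A, by 6.6 dB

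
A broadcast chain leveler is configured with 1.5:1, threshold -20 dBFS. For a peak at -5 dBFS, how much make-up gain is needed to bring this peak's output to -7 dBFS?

Without make-up, output = threshold + overshoot/1.5 = -20 + 10 = -10 dBFS.
Gap to target: 3 dB.

3 dB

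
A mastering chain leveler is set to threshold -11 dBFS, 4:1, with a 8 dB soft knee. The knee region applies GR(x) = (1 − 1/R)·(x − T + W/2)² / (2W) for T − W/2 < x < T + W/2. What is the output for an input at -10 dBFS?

-11.171875 dBFS

x − T + W/2 = -10 − (-11) + 4 = 5.
GR = (1 − 1/4) × 5² / 16 = 0.75 × 25 / 16 = 1.171875 dB.
Output = -10 − 1.171875 = -11.171875 dBFS.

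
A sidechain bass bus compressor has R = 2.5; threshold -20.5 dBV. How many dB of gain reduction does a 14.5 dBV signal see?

21 dB

14.5 dBV exceeds the threshold by 35 dB.
At 2.5:1, output sits 35/2.5 = 14 dB above threshold.
GR = overshoot in − overshoot out = 35 − 14 = 21 dB.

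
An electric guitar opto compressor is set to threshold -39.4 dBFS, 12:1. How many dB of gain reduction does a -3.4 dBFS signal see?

-3.4 dBFS exceeds the threshold by 36 dB.
At 12:1, output sits 36/12 = 3 dB above threshold.
So the signal is attenuated by 36 − 3 = 33 dB.

33 dB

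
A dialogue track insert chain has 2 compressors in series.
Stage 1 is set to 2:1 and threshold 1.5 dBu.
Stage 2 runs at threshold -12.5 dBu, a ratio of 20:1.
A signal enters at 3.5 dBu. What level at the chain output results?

Stage 1: 2 dB above 1.5 dBu, reduced 2:1 to 1 dB above → 2.5 dBu.
Stage 2: 2.5 dBu is 15 dB over -12.5 dBu; at 20:1 that becomes 0.75 dB over, giving -11.75 dBu.

-11.75 dBu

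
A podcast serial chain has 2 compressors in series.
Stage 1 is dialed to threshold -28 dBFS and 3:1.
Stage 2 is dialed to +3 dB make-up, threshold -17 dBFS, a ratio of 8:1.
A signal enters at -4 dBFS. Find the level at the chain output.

-17 dBFS

Stage 1: overshoot 24 dB → 24/3 = 8 dB → -20 dBFS.
Stage 2: below threshold (-20 ≤ -17); passes unchanged; make-up brings it to -17 dBFS.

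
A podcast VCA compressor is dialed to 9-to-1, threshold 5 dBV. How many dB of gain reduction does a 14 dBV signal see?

The signal is 9 dB above threshold.
At 9:1, output sits 9/9 = 1 dB above threshold.
GR = overshoot in − overshoot out = 9 − 1 = 8 dB.

8 dB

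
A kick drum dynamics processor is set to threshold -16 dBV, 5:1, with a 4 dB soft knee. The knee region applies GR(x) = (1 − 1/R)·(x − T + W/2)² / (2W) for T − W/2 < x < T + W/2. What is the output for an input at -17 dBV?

x − T + W/2 = -17 − (-16) + 2 = 1.
GR = (1 − 1/5) × 1² / 8 = 0.8 × 1 / 8 = 0.1 dB.
Output = -17 − 0.1 = -17.1 dBV.

-17.1 dBV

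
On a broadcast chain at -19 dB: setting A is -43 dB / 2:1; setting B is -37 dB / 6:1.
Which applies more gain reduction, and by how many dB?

B, by 3 dB

A: overshoot 24 dB → output overshoot 12 dB → GR 12 dB.
B: overshoot 18 dB → output overshoot 3 dB → GR 15 dB.
Difference: 3 dB in favour of B.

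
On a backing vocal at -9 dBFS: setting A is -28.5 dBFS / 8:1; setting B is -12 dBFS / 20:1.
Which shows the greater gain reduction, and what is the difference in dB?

A: 19.5 dB over, compressed to 2.4375 dB over, so 17.0625 dB of GR.
B: 3 dB over, compressed to 0.15 dB over, so 2.85 dB of GR.
Difference: 14.2125 dB in favour of A.

A, by 14.2125 dB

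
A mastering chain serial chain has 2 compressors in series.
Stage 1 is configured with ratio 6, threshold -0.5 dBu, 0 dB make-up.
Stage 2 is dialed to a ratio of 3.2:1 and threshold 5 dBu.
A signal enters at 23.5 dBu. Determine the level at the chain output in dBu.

3.5 dBu

Stage 1: 23.5 dBu is 24 dB over -0.5 dBu; at 6:1 that becomes 4 dB over, giving 3.5 dBu.
Stage 2: below threshold (3.5 ≤ 5); passes unchanged; output 3.5 dBu.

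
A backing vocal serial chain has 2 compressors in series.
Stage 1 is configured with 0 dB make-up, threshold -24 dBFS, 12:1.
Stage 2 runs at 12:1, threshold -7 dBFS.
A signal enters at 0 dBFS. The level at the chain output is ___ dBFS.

Stage 1: 0 dBFS is 24 dB over -24 dBFS; at 12:1 that becomes 2 dB over, giving -22 dBFS.
Stage 2: -22 dBFS ≤ -7 dBFS, so stage 2 doesn't engage; output -22 dBFS.

-22 dBFS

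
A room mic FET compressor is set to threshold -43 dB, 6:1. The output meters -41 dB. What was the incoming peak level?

Post-compression overshoot = -41 − (-43) = 2 dB.
Before 6:1 compression the overshoot was 2 × 6 = 12 dB, so input = -43 + 12 = -31 dB.

-31 dB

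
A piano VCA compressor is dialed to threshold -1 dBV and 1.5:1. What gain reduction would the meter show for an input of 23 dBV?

8 dB

The signal is 24 dB above threshold.
At 1.5:1, output sits 24/1.5 = 16 dB above threshold.
So the signal is attenuated by 24 − 16 = 8 dB.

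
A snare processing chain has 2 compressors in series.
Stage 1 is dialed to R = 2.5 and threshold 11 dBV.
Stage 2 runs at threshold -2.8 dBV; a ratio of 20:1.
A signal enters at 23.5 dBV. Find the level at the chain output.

-1.86 dBV

Stage 1: 12.5 dB above 11 dBV, reduced 2.5:1 to 5 dB above → 16 dBV.
Stage 2: 18.8 dB above -2.8 dBV, reduced 20:1 to 0.94 dB above → -1.86 dBV.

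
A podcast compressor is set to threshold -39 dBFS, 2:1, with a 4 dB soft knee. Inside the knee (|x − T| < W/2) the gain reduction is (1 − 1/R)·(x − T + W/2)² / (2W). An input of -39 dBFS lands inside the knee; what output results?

-39.25 dBFS

x − T + W/2 = -39 − (-39) + 2 = 2.
GR = (1 − 1/2) × 2² / 8 = 0.5 × 4 / 8 = 0.25 dB.
Output = -39 − 0.25 = -39.25 dBFS.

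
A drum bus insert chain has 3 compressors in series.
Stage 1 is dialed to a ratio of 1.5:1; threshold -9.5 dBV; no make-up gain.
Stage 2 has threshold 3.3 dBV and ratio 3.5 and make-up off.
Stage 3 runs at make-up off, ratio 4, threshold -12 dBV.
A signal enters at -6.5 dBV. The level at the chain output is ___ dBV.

-10.875 dBV

Stage 1: overshoot 3 dB → 3/1.5 = 2 dB → -7.5 dBV.
Stage 2: below threshold (-7.5 ≤ 3.3); passes unchanged; output -7.5 dBV.
Stage 3: 4.5 dB above -12 dBV, reduced 4:1 to 1.125 dB above → -10.875 dBV.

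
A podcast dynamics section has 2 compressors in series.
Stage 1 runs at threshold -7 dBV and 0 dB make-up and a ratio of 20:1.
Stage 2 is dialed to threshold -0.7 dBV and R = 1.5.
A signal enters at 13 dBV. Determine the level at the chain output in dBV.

-6 dBV

Stage 1: 13 dBV is 20 dB over -7 dBV; at 20:1 that becomes 1 dB over, giving -6 dBV.
Stage 2: below threshold (-6 ≤ -0.7); passes unchanged; output -6 dBV.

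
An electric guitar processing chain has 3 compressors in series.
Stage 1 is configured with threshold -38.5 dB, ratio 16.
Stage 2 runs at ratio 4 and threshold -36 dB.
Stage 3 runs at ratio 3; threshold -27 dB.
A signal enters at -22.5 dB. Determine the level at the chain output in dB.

Stage 1: 16 dB above -38.5 dB, reduced 16:1 to 1 dB above → -37.5 dB.
Stage 2: -37.5 dB is at or below the -36 dB threshold — no compression; output -37.5 dB.
Stage 3: -37.5 dB ≤ -27 dB, so stage 3 doesn't engage; output -37.5 dB.

-37.5 dB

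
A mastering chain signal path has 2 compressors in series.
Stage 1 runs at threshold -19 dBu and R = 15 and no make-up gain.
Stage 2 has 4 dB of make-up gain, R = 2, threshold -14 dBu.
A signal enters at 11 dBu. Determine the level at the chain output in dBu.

-13 dBu

Stage 1: overshoot 30 dB → 30/15 = 2 dB → -17 dBu.
Stage 2: -17 dBu ≤ -14 dBu, so stage 2 doesn't engage; make-up brings it to -13 dBu.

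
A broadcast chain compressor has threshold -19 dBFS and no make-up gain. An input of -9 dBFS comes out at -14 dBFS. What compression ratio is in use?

Input overshoot = -9 − (-19) = 10 dB; output overshoot = -14 − (-19) = 5 dB.
Ratio = 10 / 5 = 2.

2:1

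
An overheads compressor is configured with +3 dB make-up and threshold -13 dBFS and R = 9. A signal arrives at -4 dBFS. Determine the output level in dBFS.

Overshoot: -4 − (-13) = 9 dB.
At 9:1 the overshoot is divided by 9, leaving 1 dB above threshold.
Output = -13 + 1 = -12 dBFS; make-up adds 3 dB, giving -9 dBFS.

-9 dBFS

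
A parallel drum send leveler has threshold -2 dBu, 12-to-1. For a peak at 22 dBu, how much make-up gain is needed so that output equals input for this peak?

22 dB

The peak compresses to -2 + 24/12 = 0 dBu.
To reach 22 dBu requires 22 − 0 = 22 dB of make-up.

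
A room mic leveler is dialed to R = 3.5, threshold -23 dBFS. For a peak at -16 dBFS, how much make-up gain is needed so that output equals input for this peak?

Without make-up, output = threshold + overshoot/3.5 = -23 + 2 = -21 dBFS.
Gap to target: 5 dB.

5 dB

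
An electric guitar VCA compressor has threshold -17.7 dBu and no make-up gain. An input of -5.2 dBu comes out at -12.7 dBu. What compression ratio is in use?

2.5:1

Input overshoot = -5.2 − (-17.7) = 12.5 dB; output overshoot = -12.7 − (-17.7) = 5 dB.
Ratio = 12.5 / 5 = 2.5.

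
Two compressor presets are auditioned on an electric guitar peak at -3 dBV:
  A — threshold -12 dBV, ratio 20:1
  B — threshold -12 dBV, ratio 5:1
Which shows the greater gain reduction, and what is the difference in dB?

A, by 1.35 dB

A: GR = 9 − 9/20 = 8.55 dB.
B: GR = 9 − 9/5 = 7.2 dB.
A reduces 1.35 dB more.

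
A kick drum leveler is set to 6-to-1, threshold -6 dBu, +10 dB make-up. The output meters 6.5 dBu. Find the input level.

9 dBu

Before make-up, the level was 6.5 − 10 = -3.5 dBu.
The compressed level sits -3.5 − (-6) = 2.5 dB over threshold.
Undo the ratio: input overshoot = 2.5 × 6 = 15 dB, giving input = 9 dBu.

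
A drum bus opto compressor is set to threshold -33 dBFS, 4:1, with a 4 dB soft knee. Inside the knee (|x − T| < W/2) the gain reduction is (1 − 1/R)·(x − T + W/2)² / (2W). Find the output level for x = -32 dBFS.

-32.84375 dBFS

x − T + W/2 = -32 − (-33) + 2 = 3.
GR = (1 − 1/4) × 3² / 8 = 0.75 × 9 / 8 = 0.84375 dB.
Output = -32 − 0.84375 = -32.84375 dBFS.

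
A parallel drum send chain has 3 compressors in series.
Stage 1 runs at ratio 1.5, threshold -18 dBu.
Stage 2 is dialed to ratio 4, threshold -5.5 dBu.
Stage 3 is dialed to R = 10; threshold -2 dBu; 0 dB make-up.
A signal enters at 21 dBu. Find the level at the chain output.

-2.125 dBu

Stage 1: 21 dBu is 39 dB over -18 dBu; at 1.5:1 that becomes 26 dB over, giving 8 dBu.
Stage 2: overshoot 13.5 dB → 13.5/4 = 3.375 dB → -2.125 dBu.
Stage 3: below threshold (-2.125 ≤ -2); passes unchanged; output -2.125 dBu.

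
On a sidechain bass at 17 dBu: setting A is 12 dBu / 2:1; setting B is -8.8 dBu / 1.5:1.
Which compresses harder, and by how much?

B, by 6.1 dB

A: overshoot 5 dB → output overshoot 2.5 dB → GR 2.5 dB.
B: overshoot 25.8 dB → output overshoot 17.2 dB → GR 8.6 dB.
B reduces 6.1 dB more.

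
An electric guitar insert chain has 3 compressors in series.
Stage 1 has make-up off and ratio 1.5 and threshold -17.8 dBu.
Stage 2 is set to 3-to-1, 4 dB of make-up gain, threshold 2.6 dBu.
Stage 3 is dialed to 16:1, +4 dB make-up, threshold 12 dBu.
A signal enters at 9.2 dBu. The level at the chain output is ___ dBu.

Stage 1: 9.2 dBu is 27 dB over -17.8 dBu; at 1.5:1 that becomes 18 dB over, giving 0.2 dBu.
Stage 2: below threshold (0.2 ≤ 2.6); passes unchanged; make-up brings it to 4.2 dBu.
Stage 3: 4.2 dBu is at or below the 12 dBu threshold — no compression; make-up brings it to 8.2 dBu.

8.2 dBu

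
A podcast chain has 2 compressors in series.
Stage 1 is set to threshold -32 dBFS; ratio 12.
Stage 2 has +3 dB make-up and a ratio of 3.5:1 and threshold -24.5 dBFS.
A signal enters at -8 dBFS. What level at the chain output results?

Stage 1: 24 dB above -32 dBFS, reduced 12:1 to 2 dB above → -30 dBFS.
Stage 2: -30 dBFS is at or below the -24.5 dBFS threshold — no compression; make-up brings it to -27 dBFS.

-27 dBFS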